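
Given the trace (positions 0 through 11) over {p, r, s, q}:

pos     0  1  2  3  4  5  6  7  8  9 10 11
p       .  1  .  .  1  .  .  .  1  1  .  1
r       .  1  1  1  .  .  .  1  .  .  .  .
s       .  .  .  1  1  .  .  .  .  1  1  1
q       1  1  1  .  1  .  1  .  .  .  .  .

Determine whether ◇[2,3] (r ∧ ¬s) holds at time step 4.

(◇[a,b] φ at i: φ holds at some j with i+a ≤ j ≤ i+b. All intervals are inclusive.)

True

Check (r ∧ ¬s) at each j in [6,7]:
  j=6: false
  j=7: true
Found at j=7 → formula holds.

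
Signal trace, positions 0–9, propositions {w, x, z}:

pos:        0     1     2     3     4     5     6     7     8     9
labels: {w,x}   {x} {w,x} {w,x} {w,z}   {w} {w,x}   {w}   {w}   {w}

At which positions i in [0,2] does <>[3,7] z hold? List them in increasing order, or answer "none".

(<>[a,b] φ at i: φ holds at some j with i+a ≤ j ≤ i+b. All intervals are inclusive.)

Evaluate at each i in [0,2]:
  i=0: ✓ (witness j=4)
  i=1: ✓ (witness j=4)
  i=2: ✗ (none in [5,9])

0, 1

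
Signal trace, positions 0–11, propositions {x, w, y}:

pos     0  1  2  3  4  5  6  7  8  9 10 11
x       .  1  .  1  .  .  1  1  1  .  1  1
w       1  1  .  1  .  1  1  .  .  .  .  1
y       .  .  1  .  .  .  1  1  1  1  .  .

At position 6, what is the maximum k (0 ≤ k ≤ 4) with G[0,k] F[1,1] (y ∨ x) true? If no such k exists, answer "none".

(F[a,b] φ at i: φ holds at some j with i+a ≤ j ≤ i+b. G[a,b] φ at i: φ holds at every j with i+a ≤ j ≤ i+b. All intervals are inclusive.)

4

F[1,1] (y ∨ x) must hold from j=6 onward; find where it first fails.
  j=6: holds
  j=7: holds
  j=8: holds
  j=9: holds
  j=10: holds
Holds through j=10; largest k = 4.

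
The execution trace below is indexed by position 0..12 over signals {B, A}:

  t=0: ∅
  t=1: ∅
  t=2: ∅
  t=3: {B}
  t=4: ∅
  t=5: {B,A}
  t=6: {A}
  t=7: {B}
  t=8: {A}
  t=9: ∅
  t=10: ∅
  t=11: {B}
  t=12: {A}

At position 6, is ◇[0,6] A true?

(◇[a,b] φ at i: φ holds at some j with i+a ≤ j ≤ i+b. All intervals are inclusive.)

True

Check A at each j in [6,12]:
  j=6: true
  j=7: false
  j=8: true
  j=9: false
  j=10: false
  j=11: false
  j=12: true
Found at j=6 → formula holds.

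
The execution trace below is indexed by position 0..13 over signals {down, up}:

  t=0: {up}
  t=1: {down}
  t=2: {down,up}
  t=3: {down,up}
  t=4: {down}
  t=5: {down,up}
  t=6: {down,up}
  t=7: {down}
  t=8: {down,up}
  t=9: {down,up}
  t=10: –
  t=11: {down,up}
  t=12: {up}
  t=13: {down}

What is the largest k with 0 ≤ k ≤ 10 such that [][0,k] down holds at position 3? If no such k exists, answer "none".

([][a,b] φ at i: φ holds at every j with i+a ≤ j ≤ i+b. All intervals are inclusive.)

down must hold from j=3 onward; find where it first fails.
  j=3: holds
  j=4: holds
  j=5: holds
  j=6: holds
  j=7: holds
  j=8: holds
  j=9: holds
  j=10: fails
Holds on [3,9], so largest k = 6.

6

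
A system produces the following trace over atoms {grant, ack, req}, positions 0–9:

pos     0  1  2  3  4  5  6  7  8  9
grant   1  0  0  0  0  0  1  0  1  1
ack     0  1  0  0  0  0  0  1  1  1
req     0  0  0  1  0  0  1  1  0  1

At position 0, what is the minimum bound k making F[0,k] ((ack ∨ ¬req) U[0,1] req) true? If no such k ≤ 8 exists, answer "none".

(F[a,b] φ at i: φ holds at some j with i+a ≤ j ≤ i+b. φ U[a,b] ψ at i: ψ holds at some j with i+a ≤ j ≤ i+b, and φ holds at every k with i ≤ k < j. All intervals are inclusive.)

2

Scan j = 0,1,… for ((ack ∨ ¬req) U[0,1] req):
  j=0: fails
  j=1: fails
  j=2: holds
First hit at j=2, so smallest k = 2-0 = 2.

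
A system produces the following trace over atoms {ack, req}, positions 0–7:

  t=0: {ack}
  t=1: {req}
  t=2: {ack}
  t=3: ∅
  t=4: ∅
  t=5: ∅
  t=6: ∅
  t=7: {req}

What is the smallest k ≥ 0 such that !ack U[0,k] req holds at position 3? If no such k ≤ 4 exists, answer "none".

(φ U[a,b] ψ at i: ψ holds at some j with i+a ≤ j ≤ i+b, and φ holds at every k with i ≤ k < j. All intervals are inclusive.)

4

Need earliest j ≥ 3 with req, and !ack at every k in [3,j-1].
  j=3: rhs fails.
  j=4: rhs fails.
  j=5: rhs fails.
  j=6: rhs fails.
  j=7: rhs holds; lhs holds on [3,6]. k = 4.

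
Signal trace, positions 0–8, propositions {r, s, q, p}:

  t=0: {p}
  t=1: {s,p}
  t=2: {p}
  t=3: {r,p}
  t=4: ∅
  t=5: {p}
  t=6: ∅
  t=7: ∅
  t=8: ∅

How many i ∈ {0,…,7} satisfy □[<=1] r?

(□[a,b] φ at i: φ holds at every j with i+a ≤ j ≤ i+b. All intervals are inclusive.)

0

Evaluate at each i in [0,7]:
  i=0: ✗ (fails at j=0)
  i=1: ✗ (fails at j=1)
  i=2: ✗ (fails at j=2)
  i=3: ✗ (fails at j=4)
  i=4: ✗ (fails at j=4)
  i=5: ✗ (fails at j=5)
  i=6: ✗ (fails at j=6)
  i=7: ✗ (fails at j=7)
Positions where it holds: {} → 0.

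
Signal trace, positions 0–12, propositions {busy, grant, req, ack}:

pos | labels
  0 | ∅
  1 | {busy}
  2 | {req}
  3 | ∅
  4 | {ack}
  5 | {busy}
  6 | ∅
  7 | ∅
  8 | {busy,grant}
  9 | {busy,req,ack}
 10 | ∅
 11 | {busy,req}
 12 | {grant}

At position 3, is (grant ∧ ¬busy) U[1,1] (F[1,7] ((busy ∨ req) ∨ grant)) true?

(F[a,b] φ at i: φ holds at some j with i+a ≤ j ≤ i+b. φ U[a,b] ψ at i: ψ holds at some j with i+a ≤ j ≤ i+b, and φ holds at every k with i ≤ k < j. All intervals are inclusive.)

Does not hold

Need some j in [4,4] with F[1,7] ((busy ∨ req) ∨ grant), and (grant ∧ ¬busy) at every k in [3,j-1].
  j=4: F[1,7] ((busy ∨ req) ∨ grant) holds, but (grant ∧ ¬busy) fails at k=3 → not this j.
No j in the window works → until fails.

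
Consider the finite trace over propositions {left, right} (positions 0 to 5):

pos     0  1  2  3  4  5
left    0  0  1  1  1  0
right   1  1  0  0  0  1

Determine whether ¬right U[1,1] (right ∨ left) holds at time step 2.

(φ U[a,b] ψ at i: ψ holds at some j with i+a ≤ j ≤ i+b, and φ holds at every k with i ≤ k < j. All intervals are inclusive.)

Need some j in [3,3] with (right ∨ left), and ¬right at every k in [2,j-1].
  j=3: (right ∨ left) holds; ¬right holds at every k in [2,2] → satisfied.

Holds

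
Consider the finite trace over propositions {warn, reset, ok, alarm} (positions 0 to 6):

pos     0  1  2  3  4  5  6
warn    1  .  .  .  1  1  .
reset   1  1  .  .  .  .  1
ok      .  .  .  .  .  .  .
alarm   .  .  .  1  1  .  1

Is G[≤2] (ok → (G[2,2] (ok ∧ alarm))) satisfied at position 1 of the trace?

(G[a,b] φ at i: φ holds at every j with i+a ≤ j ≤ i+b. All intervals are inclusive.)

Holds

Check (ok → (G[2,2] (ok ∧ alarm))) at every j in [1,3]:
  j=1: antecedent false → ✓
  j=2: antecedent false → ✓
  j=3: antecedent false → ✓
All positions satisfy it → formula holds.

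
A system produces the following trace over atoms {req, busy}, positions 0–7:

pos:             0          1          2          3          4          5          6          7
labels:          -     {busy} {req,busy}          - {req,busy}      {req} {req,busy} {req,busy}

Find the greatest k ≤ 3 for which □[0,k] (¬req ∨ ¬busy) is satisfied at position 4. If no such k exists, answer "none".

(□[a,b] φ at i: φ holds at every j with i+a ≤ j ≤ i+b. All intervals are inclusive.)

none

(¬req ∨ ¬busy) must hold from j=4 onward; find where it first fails.
  j=4: fails → no k works.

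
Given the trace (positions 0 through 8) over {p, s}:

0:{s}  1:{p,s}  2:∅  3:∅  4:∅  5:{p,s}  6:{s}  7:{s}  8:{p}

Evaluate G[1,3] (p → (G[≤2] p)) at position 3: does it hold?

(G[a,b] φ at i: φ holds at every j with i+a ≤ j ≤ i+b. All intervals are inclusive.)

Check (p → (G[≤2] p)) at every j in [4,6]:
  j=4: antecedent false → ✓
  j=5: antecedent true; consequent fails at 6 → ✗
  j=6: antecedent false → ✓
Fails at j=5 → formula fails.

Does not hold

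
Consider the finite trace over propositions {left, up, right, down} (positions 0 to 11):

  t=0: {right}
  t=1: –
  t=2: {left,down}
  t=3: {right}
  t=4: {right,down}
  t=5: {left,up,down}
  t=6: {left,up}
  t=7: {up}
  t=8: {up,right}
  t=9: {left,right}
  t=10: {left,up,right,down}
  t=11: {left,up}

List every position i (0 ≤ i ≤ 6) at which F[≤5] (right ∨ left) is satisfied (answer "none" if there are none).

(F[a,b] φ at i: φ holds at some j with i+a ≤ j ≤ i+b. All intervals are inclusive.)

0, 1, 2, 3, 4, 5, 6

Evaluate at each i in [0,6]:
  i=0: ✓ (witness j=0)
  i=1: ✓ (witness j=2)
  i=2: ✓ (witness j=2)
  i=3: ✓ (witness j=3)
  i=4: ✓ (witness j=4)
  i=5: ✓ (witness j=5)
  i=6: ✓ (witness j=6)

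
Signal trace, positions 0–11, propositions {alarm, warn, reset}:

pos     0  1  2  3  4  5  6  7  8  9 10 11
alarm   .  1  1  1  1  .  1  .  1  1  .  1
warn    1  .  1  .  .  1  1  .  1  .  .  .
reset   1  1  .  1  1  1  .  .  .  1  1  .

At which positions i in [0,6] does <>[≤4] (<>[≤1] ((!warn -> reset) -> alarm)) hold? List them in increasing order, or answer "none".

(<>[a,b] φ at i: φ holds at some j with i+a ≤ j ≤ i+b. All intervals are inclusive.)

0, 1, 2, 3, 4, 5, 6

Evaluate at each i in [0,6]:
  i=0: ✓ (witness j=0)
  i=1: ✓ (witness j=1)
  i=2: ✓ (witness j=2)
  i=3: ✓ (witness j=3)
  i=4: ✓ (witness j=4)
  i=5: ✓ (witness j=5)
  i=6: ✓ (witness j=6)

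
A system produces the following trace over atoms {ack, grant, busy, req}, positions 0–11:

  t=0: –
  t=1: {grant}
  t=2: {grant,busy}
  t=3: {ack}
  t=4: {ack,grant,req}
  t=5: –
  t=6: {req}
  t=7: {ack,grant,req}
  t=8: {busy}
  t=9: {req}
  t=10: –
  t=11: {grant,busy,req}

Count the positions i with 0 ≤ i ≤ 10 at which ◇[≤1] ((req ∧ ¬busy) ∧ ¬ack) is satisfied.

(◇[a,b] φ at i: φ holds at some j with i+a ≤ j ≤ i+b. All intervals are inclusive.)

4

Evaluate at each i in [0,10]:
  i=0: ✗ (none in [0,1])
  i=1: ✗ (none in [1,2])
  i=2: ✗ (none in [2,3])
  i=3: ✗ (none in [3,4])
  i=4: ✗ (none in [4,5])
  i=5: ✓ (witness j=6)
  i=6: ✓ (witness j=6)
  i=7: ✗ (none in [7,8])
  i=8: ✓ (witness j=9)
  i=9: ✓ (witness j=9)
  i=10: ✗ (none in [10,11])
Positions where it holds: {5, 6, 8, 9} → 4.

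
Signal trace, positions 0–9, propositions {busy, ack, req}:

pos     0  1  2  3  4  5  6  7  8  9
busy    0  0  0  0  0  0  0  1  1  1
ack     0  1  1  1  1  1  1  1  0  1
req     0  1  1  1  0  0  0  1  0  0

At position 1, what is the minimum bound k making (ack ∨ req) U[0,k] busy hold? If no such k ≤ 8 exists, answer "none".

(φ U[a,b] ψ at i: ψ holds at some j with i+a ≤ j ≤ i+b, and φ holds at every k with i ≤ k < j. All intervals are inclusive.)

6

Need earliest j ≥ 1 with busy, and (ack ∨ req) at every k in [1,j-1].
  j=1: rhs fails.
  j=2: rhs fails.
  j=3: rhs fails.
  j=4: rhs fails.
  j=5: rhs fails.
  j=6: rhs fails.
  j=7: rhs holds; lhs holds on [1,6]. k = 6.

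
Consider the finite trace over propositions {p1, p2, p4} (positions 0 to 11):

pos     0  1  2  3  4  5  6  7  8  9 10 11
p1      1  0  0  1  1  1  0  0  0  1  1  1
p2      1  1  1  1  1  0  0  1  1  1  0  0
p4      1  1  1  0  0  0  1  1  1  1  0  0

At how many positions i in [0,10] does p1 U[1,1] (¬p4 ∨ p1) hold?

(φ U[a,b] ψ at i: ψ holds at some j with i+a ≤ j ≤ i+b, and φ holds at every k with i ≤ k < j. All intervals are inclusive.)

4

Evaluate at each i in [0,10]:
  i=0: ✗ (no rhs in [1,1])
  i=1: ✗ (no rhs in [2,2])
  i=2: ✗ (lhs fails at k=2 before rhs at j=3)
  i=3: ✓ (rhs at j=4; lhs holds on [3,3])
  i=4: ✓ (rhs at j=5; lhs holds on [4,4])
  i=5: ✗ (no rhs in [6,6])
  i=6: ✗ (no rhs in [7,7])
  i=7: ✗ (no rhs in [8,8])
  i=8: ✗ (lhs fails at k=8 before rhs at j=9)
  i=9: ✓ (rhs at j=10; lhs holds on [9,9])
  i=10: ✓ (rhs at j=11; lhs holds on [10,10])
Positions where it holds: {3, 4, 9, 10} → 4.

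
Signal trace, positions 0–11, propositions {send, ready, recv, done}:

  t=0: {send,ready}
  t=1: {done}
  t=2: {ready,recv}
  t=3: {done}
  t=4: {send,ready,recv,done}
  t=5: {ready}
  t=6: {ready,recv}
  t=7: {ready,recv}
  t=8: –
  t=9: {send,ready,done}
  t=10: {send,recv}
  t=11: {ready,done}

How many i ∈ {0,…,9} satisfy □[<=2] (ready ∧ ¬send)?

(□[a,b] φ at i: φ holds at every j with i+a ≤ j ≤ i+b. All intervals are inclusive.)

Evaluate at each i in [0,9]:
  i=0: ✗ (fails at j=0)
  i=1: ✗ (fails at j=1)
  i=2: ✗ (fails at j=3)
  i=3: ✗ (fails at j=3)
  i=4: ✗ (fails at j=4)
  i=5: ✓ (all of [5,7])
  i=6: ✗ (fails at j=8)
  i=7: ✗ (fails at j=8)
  i=8: ✗ (fails at j=8)
  i=9: ✗ (fails at j=9)
Positions where it holds: {5} → 1.

1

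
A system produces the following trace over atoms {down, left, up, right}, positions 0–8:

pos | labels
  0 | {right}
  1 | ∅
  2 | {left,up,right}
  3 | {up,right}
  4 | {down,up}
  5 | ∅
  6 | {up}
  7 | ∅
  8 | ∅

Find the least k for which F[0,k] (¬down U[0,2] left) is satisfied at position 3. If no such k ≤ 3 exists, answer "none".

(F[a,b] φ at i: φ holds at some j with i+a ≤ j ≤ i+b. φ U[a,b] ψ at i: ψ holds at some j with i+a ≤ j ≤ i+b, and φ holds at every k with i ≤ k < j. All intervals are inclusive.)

Scan j = 3,4,… for (¬down U[0,2] left):
  j=3: fails
  j=4: fails
  j=5: fails
  j=6: fails
No j in [3,6] satisfies it → none.

none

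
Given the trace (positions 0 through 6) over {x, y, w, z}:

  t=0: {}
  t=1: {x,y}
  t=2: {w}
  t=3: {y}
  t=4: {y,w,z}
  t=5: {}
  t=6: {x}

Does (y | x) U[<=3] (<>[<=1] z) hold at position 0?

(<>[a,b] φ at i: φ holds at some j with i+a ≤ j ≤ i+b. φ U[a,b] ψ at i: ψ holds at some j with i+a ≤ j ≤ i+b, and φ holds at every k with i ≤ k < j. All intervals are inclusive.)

False

Need some j in [0,3] with <>[<=1] z, and (y | x) at every k in [0,j-1].
  j=0: <>[<=1] z — fails (none in [0,1]).
  j=1: <>[<=1] z — fails (none in [1,2]).
  j=2: <>[<=1] z — fails (none in [2,3]).
  j=3: <>[<=1] z holds, but (y | x) fails at k=0 → not this j.
No j in the window works → until fails.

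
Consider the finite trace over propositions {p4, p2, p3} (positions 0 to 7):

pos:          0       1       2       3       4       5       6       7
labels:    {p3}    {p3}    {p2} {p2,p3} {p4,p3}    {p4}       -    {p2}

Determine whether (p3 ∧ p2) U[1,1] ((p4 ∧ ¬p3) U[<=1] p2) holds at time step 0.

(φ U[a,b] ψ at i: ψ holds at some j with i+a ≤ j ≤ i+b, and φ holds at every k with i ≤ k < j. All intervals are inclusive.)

Need some j in [1,1] with ((p4 ∧ ¬p3) U[<=1] p2), and (p3 ∧ p2) at every k in [0,j-1].
  j=1: ((p4 ∧ ¬p3) U[<=1] p2) — fails.
No j in the window works → until fails.

False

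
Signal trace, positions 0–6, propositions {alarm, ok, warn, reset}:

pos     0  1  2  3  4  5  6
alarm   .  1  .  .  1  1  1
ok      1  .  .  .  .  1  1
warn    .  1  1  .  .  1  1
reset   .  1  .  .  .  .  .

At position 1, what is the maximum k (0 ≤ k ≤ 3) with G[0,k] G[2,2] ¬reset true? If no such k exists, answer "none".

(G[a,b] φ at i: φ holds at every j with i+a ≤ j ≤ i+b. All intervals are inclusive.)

3

G[2,2] ¬reset must hold from j=1 onward; find where it first fails.
  j=1: holds
  j=2: holds
  j=3: holds
  j=4: holds
Holds through j=4; largest k = 3.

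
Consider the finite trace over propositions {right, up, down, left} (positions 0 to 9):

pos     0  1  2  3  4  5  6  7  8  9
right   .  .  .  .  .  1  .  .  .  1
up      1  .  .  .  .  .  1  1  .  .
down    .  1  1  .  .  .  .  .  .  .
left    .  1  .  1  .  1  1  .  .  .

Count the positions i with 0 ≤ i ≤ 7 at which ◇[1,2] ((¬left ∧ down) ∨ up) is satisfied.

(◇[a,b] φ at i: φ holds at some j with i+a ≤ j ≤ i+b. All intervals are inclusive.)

5

Evaluate at each i in [0,7]:
  i=0: ✓ (witness j=2)
  i=1: ✓ (witness j=2)
  i=2: ✗ (none in [3,4])
  i=3: ✗ (none in [4,5])
  i=4: ✓ (witness j=6)
  i=5: ✓ (witness j=6)
  i=6: ✓ (witness j=7)
  i=7: ✗ (none in [8,9])
Positions where it holds: {0, 1, 4, 5, 6} → 5.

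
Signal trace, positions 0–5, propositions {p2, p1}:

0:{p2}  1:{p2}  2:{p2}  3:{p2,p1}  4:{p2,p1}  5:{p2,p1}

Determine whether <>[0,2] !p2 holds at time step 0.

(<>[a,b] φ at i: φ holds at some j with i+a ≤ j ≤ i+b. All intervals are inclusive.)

Does not hold

Check !p2 at each j in [0,2]:
  j=0: false
  j=1: false
  j=2: false
No position in the window satisfies it → formula fails.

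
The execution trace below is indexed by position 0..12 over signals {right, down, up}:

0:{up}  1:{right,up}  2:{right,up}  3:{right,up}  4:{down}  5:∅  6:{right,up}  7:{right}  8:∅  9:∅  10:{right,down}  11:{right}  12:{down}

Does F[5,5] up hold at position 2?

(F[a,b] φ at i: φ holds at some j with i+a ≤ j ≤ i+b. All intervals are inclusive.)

Does not hold

Check up at each j in [7,7]:
  j=7: false
No position in the window satisfies it → formula fails.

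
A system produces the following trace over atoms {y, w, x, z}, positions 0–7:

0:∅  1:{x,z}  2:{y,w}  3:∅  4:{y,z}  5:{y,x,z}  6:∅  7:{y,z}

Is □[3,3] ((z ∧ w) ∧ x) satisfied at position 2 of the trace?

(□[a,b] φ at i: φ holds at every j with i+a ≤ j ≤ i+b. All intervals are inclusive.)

Does not hold

Check ((z ∧ w) ∧ x) at every j in [5,5]:
  j=5: false
Fails at j=5 → formula fails.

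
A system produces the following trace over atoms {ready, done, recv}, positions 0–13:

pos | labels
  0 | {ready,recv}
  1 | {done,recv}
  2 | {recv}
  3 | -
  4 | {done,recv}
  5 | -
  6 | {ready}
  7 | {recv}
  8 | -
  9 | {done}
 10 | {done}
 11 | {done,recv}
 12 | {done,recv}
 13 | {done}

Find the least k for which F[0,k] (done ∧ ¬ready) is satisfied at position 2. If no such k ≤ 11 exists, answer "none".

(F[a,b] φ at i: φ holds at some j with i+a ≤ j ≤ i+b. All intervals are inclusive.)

Scan j = 2,3,… for (done ∧ ¬ready):
  j=2: fails
  j=3: fails
  j=4: holds
First hit at j=4, so smallest k = 4-2 = 2.

2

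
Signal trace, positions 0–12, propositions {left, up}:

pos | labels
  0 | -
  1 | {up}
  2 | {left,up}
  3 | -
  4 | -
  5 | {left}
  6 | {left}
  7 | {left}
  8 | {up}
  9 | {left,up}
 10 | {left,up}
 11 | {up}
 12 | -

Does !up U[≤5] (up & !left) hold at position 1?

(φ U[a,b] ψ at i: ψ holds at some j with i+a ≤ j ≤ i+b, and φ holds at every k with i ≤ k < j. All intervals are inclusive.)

Need some j in [1,6] with (up & !left), and !up at every k in [1,j-1].
  j=1: (up & !left) holds; no prefix to check → satisfied.

Holds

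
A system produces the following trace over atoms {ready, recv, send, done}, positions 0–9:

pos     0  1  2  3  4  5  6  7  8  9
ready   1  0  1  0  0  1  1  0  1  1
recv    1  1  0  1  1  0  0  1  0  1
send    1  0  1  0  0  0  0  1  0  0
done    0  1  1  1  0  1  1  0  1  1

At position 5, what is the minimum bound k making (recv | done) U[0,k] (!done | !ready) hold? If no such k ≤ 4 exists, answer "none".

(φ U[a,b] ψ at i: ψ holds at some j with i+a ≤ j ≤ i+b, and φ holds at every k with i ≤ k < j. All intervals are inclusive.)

2

Need earliest j ≥ 5 with (!done | !ready), and (recv | done) at every k in [5,j-1].
  j=5: rhs fails.
  j=6: rhs fails.
  j=7: rhs holds; lhs holds on [5,6]. k = 2.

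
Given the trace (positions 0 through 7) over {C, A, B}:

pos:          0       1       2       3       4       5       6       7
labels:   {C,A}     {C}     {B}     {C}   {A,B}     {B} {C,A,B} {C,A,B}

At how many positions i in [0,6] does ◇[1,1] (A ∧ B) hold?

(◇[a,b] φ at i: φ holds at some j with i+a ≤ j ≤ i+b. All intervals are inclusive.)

Evaluate at each i in [0,6]:
  i=0: ✗ (none in [1,1])
  i=1: ✗ (none in [2,2])
  i=2: ✗ (none in [3,3])
  i=3: ✓ (witness j=4)
  i=4: ✗ (none in [5,5])
  i=5: ✓ (witness j=6)
  i=6: ✓ (witness j=7)
Positions where it holds: {3, 5, 6} → 3.

3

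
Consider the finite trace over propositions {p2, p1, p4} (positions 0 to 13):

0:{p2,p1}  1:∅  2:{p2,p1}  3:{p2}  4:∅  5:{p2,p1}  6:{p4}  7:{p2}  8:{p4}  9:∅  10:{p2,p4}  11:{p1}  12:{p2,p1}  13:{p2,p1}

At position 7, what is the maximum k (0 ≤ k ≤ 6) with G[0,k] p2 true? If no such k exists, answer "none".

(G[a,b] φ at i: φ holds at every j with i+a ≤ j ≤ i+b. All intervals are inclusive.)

0

p2 must hold from j=7 onward; find where it first fails.
  j=7: holds
  j=8: fails
Holds on [7,7], so largest k = 0.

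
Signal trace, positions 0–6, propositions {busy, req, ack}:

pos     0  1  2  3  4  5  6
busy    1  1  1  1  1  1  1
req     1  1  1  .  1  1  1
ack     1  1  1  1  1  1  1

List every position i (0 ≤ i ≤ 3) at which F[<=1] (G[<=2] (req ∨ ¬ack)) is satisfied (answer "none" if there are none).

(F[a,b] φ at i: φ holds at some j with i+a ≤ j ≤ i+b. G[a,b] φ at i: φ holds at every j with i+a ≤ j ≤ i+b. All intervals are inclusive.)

0, 3

Evaluate at each i in [0,3]:
  i=0: ✓ (witness j=0)
  i=1: ✗ (none in [1,2])
  i=2: ✗ (none in [2,3])
  i=3: ✓ (witness j=4)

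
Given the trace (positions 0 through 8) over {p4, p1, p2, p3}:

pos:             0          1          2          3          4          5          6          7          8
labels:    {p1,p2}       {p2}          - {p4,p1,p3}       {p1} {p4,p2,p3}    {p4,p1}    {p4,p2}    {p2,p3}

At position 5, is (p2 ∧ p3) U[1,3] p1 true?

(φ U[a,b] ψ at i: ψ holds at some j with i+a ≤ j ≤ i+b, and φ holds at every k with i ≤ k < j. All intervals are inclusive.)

Need some j in [6,8] with p1, and (p2 ∧ p3) at every k in [5,j-1].
  j=6: p1 holds; (p2 ∧ p3) holds at every k in [5,5] → satisfied.

True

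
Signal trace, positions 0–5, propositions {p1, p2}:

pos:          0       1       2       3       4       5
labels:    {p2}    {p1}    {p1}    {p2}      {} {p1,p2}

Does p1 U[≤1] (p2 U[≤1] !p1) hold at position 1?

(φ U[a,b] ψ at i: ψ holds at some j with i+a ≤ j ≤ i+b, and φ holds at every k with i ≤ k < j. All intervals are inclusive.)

Need some j in [1,2] with (p2 U[≤1] !p1), and p1 at every k in [1,j-1].
  j=1: (p2 U[≤1] !p1) — fails.
  j=2: (p2 U[≤1] !p1) — fails.
No j in the window works → until fails.

False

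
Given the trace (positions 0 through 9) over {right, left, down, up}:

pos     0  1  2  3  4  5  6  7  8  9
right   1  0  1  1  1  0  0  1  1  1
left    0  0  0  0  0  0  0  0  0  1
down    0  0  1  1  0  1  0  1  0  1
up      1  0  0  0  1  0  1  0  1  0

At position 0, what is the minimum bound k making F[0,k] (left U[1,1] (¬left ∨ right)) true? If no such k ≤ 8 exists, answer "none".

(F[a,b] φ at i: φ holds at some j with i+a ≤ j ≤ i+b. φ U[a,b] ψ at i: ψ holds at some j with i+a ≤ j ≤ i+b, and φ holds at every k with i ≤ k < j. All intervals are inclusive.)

none

Scan j = 0,1,… for (left U[1,1] (¬left ∨ right)):
  j=0: fails
  j=1: fails
  j=2: fails
  j=3: fails
  j=4: fails
  j=5: fails
  j=6: fails
  j=7: fails
  j=8: fails
No j in [0,8] satisfies it → none.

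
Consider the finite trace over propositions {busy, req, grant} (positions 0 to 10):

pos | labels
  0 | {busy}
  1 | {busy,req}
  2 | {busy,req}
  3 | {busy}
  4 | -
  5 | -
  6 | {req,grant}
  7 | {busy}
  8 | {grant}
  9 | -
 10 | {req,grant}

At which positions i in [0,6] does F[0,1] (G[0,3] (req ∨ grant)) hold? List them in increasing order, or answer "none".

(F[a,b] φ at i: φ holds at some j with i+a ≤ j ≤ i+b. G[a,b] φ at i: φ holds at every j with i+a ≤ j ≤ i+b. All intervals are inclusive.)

none

Evaluate at each i in [0,6]:
  i=0: ✗ (none in [0,1])
  i=1: ✗ (none in [1,2])
  i=2: ✗ (none in [2,3])
  i=3: ✗ (none in [3,4])
  i=4: ✗ (none in [4,5])
  i=5: ✗ (none in [5,6])
  i=6: ✗ (none in [6,7])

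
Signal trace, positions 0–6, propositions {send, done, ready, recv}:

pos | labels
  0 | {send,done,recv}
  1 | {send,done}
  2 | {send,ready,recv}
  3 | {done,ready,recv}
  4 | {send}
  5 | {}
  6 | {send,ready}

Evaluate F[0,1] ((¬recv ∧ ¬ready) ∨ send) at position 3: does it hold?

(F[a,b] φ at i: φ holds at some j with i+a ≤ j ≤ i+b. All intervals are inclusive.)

True

Check ((¬recv ∧ ¬ready) ∨ send) at each j in [3,4]:
  j=3: false
  j=4: true
Found at j=4 → formula holds.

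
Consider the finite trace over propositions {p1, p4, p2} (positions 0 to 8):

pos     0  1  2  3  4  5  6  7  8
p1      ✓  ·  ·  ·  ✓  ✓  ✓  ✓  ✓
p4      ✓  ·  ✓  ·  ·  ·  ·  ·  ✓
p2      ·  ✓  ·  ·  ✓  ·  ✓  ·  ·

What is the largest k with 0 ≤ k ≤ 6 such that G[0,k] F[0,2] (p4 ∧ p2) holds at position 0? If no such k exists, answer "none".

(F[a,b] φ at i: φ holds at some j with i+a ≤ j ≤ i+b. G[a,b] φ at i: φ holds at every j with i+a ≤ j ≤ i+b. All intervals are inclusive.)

none

F[0,2] (p4 ∧ p2) must hold from j=0 onward; find where it first fails.
  j=0: fails → no k works.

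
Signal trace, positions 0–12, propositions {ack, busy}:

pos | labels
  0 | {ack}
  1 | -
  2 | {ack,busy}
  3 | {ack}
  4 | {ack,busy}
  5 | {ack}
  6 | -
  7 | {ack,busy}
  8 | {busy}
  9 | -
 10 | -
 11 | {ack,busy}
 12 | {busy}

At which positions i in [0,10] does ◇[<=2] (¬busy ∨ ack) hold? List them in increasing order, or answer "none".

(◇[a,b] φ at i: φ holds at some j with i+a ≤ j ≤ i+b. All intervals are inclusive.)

0, 1, 2, 3, 4, 5, 6, 7, 8, 9, 10

Evaluate at each i in [0,10]:
  i=0: ✓ (witness j=0)
  i=1: ✓ (witness j=1)
  i=2: ✓ (witness j=2)
  i=3: ✓ (witness j=3)
  i=4: ✓ (witness j=4)
  i=5: ✓ (witness j=5)
  i=6: ✓ (witness j=6)
  i=7: ✓ (witness j=7)
  i=8: ✓ (witness j=9)
  i=9: ✓ (witness j=9)
  i=10: ✓ (witness j=10)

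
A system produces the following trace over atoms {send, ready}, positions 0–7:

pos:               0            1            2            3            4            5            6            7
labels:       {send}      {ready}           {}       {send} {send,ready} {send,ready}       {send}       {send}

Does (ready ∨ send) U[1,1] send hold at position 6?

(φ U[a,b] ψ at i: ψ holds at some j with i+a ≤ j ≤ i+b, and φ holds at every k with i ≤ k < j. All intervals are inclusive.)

Need some j in [7,7] with send, and (ready ∨ send) at every k in [6,j-1].
  j=7: send holds; (ready ∨ send) holds at every k in [6,6] → satisfied.

Holds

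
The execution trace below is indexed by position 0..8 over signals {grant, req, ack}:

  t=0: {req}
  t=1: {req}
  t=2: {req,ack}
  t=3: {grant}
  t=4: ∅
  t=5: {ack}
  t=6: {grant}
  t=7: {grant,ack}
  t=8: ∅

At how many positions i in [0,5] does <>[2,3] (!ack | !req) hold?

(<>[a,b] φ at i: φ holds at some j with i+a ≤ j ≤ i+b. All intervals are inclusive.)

6

Evaluate at each i in [0,5]:
  i=0: ✓ (witness j=3)
  i=1: ✓ (witness j=3)
  i=2: ✓ (witness j=4)
  i=3: ✓ (witness j=5)
  i=4: ✓ (witness j=6)
  i=5: ✓ (witness j=7)
Positions where it holds: {0, 1, 2, 3, 4, 5} → 6.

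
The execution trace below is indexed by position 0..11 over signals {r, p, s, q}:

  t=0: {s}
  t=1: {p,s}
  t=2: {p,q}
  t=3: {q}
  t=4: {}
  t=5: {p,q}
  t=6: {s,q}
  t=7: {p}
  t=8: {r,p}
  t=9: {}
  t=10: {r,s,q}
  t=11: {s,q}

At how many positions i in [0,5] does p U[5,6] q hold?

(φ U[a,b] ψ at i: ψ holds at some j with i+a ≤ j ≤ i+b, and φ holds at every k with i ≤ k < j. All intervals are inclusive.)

0

Evaluate at each i in [0,5]:
  i=0: ✗ (lhs fails at k=0 before rhs at j=5)
  i=1: ✗ (lhs fails at k=3 before rhs at j=6)
  i=2: ✗ (no rhs in [7,8])
  i=3: ✗ (no rhs in [8,9])
  i=4: ✗ (lhs fails at k=4 before rhs at j=10)
  i=5: ✗ (lhs fails at k=6 before rhs at j=10)
Positions where it holds: {} → 0.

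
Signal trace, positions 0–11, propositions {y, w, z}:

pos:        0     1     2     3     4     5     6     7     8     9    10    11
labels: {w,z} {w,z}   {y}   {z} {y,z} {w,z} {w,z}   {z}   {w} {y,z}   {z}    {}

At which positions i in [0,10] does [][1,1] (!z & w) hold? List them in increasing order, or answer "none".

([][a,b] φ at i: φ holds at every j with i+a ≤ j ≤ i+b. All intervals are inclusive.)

Evaluate at each i in [0,10]:
  i=0: ✗ (fails at j=1)
  i=1: ✗ (fails at j=2)
  i=2: ✗ (fails at j=3)
  i=3: ✗ (fails at j=4)
  i=4: ✗ (fails at j=5)
  i=5: ✗ (fails at j=6)
  i=6: ✗ (fails at j=7)
  i=7: ✓ (all of [8,8])
  i=8: ✗ (fails at j=9)
  i=9: ✗ (fails at j=10)
  i=10: ✗ (fails at j=11)

7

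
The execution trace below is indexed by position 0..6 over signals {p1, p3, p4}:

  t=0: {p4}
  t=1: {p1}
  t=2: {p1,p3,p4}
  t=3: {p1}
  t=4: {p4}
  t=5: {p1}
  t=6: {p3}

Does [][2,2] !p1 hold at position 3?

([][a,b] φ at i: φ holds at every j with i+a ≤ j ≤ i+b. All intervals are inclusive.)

Check !p1 at every j in [5,5]:
  j=5: false
Fails at j=5 → formula fails.

False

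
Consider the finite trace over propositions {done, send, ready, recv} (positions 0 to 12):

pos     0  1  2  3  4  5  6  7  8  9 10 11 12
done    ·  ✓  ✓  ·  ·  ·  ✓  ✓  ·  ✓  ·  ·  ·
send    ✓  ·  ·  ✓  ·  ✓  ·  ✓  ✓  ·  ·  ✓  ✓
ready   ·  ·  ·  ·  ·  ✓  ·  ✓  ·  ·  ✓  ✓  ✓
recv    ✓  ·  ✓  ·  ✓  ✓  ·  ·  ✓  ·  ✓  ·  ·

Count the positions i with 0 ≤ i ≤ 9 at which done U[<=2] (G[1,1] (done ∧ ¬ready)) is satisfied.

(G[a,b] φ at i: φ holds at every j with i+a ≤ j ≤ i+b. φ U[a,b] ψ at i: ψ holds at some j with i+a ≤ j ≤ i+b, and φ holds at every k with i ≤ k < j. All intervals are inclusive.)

Evaluate at each i in [0,9]:
  i=0: ✓ (rhs at j=0)
  i=1: ✓ (rhs at j=1)
  i=2: ✗ (no rhs in [2,4])
  i=3: ✗ (lhs fails at k=3 before rhs at j=5)
  i=4: ✗ (lhs fails at k=4 before rhs at j=5)
  i=5: ✓ (rhs at j=5)
  i=6: ✓ (rhs at j=8; lhs holds on [6,7])
  i=7: ✓ (rhs at j=8; lhs holds on [7,7])
  i=8: ✓ (rhs at j=8)
  i=9: ✗ (no rhs in [9,11])
Positions where it holds: {0, 1, 5, 6, 7, 8} → 6.

6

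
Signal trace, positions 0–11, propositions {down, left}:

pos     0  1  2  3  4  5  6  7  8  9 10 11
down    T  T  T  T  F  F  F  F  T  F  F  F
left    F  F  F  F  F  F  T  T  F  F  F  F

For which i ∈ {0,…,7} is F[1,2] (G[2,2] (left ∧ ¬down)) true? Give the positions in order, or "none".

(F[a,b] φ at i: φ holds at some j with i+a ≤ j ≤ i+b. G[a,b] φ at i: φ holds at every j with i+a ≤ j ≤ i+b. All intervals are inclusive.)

2, 3, 4

Evaluate at each i in [0,7]:
  i=0: ✗ (none in [1,2])
  i=1: ✗ (none in [2,3])
  i=2: ✓ (witness j=4)
  i=3: ✓ (witness j=4)
  i=4: ✓ (witness j=5)
  i=5: ✗ (none in [6,7])
  i=6: ✗ (none in [7,8])
  i=7: ✗ (none in [8,9])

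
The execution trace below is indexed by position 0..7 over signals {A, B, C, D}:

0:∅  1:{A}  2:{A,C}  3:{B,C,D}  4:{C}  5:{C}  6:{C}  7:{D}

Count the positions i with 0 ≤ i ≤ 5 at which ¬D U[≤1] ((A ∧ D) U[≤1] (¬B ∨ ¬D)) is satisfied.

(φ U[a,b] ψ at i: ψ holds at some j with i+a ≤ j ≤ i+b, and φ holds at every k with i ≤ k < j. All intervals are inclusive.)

Evaluate at each i in [0,5]:
  i=0: ✓ (rhs at j=0)
  i=1: ✓ (rhs at j=1)
  i=2: ✓ (rhs at j=2)
  i=3: ✗ (lhs fails at k=3 before rhs at j=4)
  i=4: ✓ (rhs at j=4)
  i=5: ✓ (rhs at j=5)
Positions where it holds: {0, 1, 2, 4, 5} → 5.

5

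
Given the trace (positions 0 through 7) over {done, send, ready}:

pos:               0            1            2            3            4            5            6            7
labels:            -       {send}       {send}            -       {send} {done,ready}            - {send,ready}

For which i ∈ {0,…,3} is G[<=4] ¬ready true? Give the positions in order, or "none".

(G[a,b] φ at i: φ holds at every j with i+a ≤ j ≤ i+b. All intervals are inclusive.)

Evaluate at each i in [0,3]:
  i=0: ✓ (all of [0,4])
  i=1: ✗ (fails at j=5)
  i=2: ✗ (fails at j=5)
  i=3: ✗ (fails at j=5)

0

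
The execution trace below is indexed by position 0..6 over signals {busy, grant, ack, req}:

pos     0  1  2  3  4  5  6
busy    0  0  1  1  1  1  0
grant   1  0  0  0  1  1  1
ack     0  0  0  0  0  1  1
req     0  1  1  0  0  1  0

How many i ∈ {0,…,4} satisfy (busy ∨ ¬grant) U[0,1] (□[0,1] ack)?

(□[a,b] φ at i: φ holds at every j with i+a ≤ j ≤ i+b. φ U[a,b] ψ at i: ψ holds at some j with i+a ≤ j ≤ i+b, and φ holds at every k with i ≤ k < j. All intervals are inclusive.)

Evaluate at each i in [0,4]:
  i=0: ✗ (no rhs in [0,1])
  i=1: ✗ (no rhs in [1,2])
  i=2: ✗ (no rhs in [2,3])
  i=3: ✗ (no rhs in [3,4])
  i=4: ✓ (rhs at j=5; lhs holds on [4,4])
Positions where it holds: {4} → 1.

1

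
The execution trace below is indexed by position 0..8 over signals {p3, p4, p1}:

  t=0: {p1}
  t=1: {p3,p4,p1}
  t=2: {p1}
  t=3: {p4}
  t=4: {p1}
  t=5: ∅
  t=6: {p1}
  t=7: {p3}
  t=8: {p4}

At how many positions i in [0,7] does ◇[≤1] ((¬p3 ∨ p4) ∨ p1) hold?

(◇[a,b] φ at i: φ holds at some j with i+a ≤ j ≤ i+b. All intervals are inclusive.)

Evaluate at each i in [0,7]:
  i=0: ✓ (witness j=0)
  i=1: ✓ (witness j=1)
  i=2: ✓ (witness j=2)
  i=3: ✓ (witness j=3)
  i=4: ✓ (witness j=4)
  i=5: ✓ (witness j=5)
  i=6: ✓ (witness j=6)
  i=7: ✓ (witness j=8)
Positions where it holds: {0, 1, 2, 3, 4, 5, 6, 7} → 8.

8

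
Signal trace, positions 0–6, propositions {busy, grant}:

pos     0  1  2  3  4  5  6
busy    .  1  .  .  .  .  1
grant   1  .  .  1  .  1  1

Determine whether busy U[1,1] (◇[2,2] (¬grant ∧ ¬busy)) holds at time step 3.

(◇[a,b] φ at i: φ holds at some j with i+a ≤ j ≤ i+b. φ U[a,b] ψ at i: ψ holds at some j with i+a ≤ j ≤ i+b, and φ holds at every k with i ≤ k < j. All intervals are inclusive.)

Need some j in [4,4] with ◇[2,2] (¬grant ∧ ¬busy), and busy at every k in [3,j-1].
  j=4: ◇[2,2] (¬grant ∧ ¬busy) — fails (none in [6,6]).
No j in the window works → until fails.

False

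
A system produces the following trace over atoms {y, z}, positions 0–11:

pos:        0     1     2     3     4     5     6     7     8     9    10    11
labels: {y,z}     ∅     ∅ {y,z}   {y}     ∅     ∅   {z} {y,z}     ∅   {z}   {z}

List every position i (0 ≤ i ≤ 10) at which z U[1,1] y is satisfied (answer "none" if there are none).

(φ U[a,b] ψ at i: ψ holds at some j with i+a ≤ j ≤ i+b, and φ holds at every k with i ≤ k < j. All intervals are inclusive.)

3, 7

Evaluate at each i in [0,10]:
  i=0: ✗ (no rhs in [1,1])
  i=1: ✗ (no rhs in [2,2])
  i=2: ✗ (lhs fails at k=2 before rhs at j=3)
  i=3: ✓ (rhs at j=4; lhs holds on [3,3])
  i=4: ✗ (no rhs in [5,5])
  i=5: ✗ (no rhs in [6,6])
  i=6: ✗ (no rhs in [7,7])
  i=7: ✓ (rhs at j=8; lhs holds on [7,7])
  i=8: ✗ (no rhs in [9,9])
  i=9: ✗ (no rhs in [10,10])
  i=10: ✗ (no rhs in [11,11])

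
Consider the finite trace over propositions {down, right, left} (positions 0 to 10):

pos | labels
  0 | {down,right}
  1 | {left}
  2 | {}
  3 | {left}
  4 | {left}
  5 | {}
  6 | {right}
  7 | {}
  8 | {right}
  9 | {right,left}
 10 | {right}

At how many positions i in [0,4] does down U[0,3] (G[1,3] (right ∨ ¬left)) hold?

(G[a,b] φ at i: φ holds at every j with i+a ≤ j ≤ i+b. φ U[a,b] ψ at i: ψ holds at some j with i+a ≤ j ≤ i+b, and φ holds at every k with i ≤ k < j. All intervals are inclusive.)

Evaluate at each i in [0,4]:
  i=0: ✗ (no rhs in [0,3])
  i=1: ✗ (lhs fails at k=1 before rhs at j=4)
  i=2: ✗ (lhs fails at k=2 before rhs at j=4)
  i=3: ✗ (lhs fails at k=3 before rhs at j=4)
  i=4: ✓ (rhs at j=4)
Positions where it holds: {4} → 1.

1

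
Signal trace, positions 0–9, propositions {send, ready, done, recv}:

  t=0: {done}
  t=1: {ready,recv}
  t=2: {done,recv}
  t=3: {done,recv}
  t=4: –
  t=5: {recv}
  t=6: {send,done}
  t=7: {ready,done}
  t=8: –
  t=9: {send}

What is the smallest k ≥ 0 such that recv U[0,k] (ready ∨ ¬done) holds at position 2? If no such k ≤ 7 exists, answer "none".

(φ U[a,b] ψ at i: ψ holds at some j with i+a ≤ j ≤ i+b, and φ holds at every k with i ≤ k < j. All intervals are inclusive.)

Need earliest j ≥ 2 with (ready ∨ ¬done), and recv at every k in [2,j-1].
  j=2: rhs fails.
  j=3: rhs fails.
  j=4: rhs holds; lhs holds on [2,3]. k = 2.

2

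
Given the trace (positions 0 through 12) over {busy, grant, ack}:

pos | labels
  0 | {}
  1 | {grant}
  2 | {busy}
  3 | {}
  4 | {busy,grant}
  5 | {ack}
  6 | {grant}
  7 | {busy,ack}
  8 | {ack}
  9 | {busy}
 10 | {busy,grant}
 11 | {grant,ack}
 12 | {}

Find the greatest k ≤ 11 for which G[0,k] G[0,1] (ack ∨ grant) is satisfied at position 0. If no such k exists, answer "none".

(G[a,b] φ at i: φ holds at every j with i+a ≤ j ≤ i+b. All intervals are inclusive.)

G[0,1] (ack ∨ grant) must hold from j=0 onward; find where it first fails.
  j=0: fails → no k works.

none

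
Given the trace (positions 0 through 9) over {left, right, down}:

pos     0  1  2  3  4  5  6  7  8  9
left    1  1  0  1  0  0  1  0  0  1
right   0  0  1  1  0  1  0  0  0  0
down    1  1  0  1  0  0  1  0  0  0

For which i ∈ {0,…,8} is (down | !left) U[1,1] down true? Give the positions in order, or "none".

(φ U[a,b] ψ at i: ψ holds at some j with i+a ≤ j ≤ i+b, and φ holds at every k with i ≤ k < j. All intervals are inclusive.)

0, 2, 5

Evaluate at each i in [0,8]:
  i=0: ✓ (rhs at j=1; lhs holds on [0,0])
  i=1: ✗ (no rhs in [2,2])
  i=2: ✓ (rhs at j=3; lhs holds on [2,2])
  i=3: ✗ (no rhs in [4,4])
  i=4: ✗ (no rhs in [5,5])
  i=5: ✓ (rhs at j=6; lhs holds on [5,5])
  i=6: ✗ (no rhs in [7,7])
  i=7: ✗ (no rhs in [8,8])
  i=8: ✗ (no rhs in [9,9])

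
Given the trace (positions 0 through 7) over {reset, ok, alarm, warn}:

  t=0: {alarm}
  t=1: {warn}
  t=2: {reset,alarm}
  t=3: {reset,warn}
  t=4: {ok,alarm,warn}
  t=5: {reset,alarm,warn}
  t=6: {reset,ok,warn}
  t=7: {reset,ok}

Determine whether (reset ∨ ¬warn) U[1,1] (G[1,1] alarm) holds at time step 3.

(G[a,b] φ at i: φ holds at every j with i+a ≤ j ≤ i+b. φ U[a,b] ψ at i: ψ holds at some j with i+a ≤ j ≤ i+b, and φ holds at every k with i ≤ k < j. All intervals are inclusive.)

Yes

Need some j in [4,4] with G[1,1] alarm, and (reset ∨ ¬warn) at every k in [3,j-1].
  j=4: G[1,1] alarm holds; (reset ∨ ¬warn) holds at every k in [3,3] → satisfied.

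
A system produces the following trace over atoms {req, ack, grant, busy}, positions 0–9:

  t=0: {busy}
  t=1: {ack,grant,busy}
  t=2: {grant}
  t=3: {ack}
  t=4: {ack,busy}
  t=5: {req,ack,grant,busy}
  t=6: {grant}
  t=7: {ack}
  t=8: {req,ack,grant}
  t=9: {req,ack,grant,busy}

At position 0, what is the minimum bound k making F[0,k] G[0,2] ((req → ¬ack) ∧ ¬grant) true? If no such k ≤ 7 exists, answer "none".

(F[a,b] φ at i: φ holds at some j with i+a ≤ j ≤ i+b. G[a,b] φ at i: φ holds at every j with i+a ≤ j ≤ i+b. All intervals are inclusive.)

none

Scan j = 0,1,… for G[0,2] ((req → ¬ack) ∧ ¬grant):
  j=0: fails
  j=1: fails
  j=2: fails
  j=3: fails
  j=4: fails
  j=5: fails
  j=6: fails
  j=7: fails
No j in [0,7] satisfies it → none.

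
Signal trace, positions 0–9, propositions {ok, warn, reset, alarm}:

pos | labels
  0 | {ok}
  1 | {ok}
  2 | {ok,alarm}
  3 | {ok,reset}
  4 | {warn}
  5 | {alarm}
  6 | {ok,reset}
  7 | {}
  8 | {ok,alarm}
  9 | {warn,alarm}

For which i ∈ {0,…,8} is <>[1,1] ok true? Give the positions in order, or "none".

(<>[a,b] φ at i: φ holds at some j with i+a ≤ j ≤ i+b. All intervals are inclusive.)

Evaluate at each i in [0,8]:
  i=0: ✓ (witness j=1)
  i=1: ✓ (witness j=2)
  i=2: ✓ (witness j=3)
  i=3: ✗ (none in [4,4])
  i=4: ✗ (none in [5,5])
  i=5: ✓ (witness j=6)
  i=6: ✗ (none in [7,7])
  i=7: ✓ (witness j=8)
  i=8: ✗ (none in [9,9])

0, 1, 2, 5, 7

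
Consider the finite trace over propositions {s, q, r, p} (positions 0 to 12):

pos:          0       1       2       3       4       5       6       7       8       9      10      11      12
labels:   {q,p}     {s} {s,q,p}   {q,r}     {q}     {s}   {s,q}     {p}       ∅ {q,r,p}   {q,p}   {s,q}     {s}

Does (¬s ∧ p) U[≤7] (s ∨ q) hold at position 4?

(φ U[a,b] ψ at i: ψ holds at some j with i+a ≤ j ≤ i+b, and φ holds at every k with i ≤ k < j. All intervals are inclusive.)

Need some j in [4,11] with (s ∨ q), and (¬s ∧ p) at every k in [4,j-1].
  j=4: (s ∨ q) holds; no prefix to check → satisfied.

Holds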